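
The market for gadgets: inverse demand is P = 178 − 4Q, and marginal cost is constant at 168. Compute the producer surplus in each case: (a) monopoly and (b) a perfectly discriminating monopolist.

A monopolist chooses Q where MR = MC. MR = 178 − 8Q; setting this equal to 168 gives Q = 1.25 and P = 173.
PS = (173 − 168)·1.25 = 6.25.
With perfect price discrimination, output is the efficient level Q = 2.5 (where demand meets MC), but every buyer pays their willingness to pay: CS = 0 and PS = total surplus.
PS = ½·(178 − 168)·2.5 = 12.5.

Monopoly: PS = 6.25; Perfect PD: PS = 12.5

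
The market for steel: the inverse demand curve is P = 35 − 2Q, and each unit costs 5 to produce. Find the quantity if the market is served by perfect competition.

Q = 15

Under competition P = MC = 5, so Q = (35 − 5)/2 = 15.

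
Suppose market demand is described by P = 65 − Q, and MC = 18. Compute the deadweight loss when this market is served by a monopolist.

Perfect competition: P = MC = 18, so 65 − Q = 18 and Q = 47.
A monopolist chooses Q where MR = MC. MR = 65 − 2Q; setting this equal to 18 gives Q = 23.5 and P = 41.5.
DWL is the triangle between Q = 23.5 and Q = 47: ½·(47 − 23.5)·(41.5 − 18) = 276.125.

DWL = 276.125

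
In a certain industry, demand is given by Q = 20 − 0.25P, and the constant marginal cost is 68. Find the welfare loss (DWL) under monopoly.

Inverting demand: P = 80 − 4Q.
Competitive firms price at marginal cost: P = 68, giving Q = 3.
Monopoly sets MR = MC: 80 − 8Q = 68 ⇒ Q = 1.5, P = 80 − 4·1.5 = 74.
DWL is the triangle between Q = 1.5 and Q = 3: ½·(3 − 1.5)·(74 − 68) = 4.5.

DWL = 4.5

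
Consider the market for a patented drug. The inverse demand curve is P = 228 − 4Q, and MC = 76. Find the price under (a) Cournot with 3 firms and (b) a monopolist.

Cournot: P = 114; Monopoly: P = 152

In a 3-firm Cournot equilibrium, symmetry and the first-order condition give q = (228 − 76)/(16) = 9.5. So Q = 28.5 and P = 114.
The monopolist equates marginal revenue to marginal cost: 228 − 8Q = 76, so Q = 19. From demand, P = 152.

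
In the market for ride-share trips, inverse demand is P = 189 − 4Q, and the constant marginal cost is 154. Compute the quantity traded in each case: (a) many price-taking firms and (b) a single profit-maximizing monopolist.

Competition: Q = 8.75; Monopoly: Q = 4.375

Competitive firms price at marginal cost: P = 154, giving Q = 8.75.
A monopolist chooses Q where MR = MC. MR = 189 − 8Q; setting this equal to 154 gives Q = 4.375 and P = 171.5.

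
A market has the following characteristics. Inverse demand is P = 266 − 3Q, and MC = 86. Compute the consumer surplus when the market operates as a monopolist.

Monopoly sets MR = MC: 266 − 6Q = 86 ⇒ Q = 30, P = 266 − 3·30 = 176.
CS = ½·(266 − 176)·30 = 1350.

CS = 1350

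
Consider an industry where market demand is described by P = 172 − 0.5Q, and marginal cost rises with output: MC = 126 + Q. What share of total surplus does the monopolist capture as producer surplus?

PS/TS = 0.8

A monopolist chooses Q where MR = MC. MR = 172 − Q; setting this equal to 126 + Q gives Q = 23 and P = 160.5.
CS = ½·(172 − 160.5)·23 = 132.25.
PS = P·Q − VC(Q) = 160.5·23 − (126·23 + ½·1·23²) = 529.
Share captured = PS/TS = 529/661.25 = 0.8.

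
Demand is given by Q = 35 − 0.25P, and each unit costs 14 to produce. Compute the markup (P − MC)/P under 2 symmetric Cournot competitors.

Inverting demand: P = 140 − 4Q.
Cournot with 2 identical firms: the symmetric best-response condition is 140 − 12q = 14. Each firm produces q = 10.5, total output Q = 21, price P = 56.
Lerner index = (P − MC)/P = (56 − 14)/56 = 0.75.

Lerner index = 0.75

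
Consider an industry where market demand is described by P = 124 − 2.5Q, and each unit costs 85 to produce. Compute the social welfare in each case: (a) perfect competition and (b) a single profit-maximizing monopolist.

Competition: TS = 304.2; Monopoly: TS = 228.15

Under competition P = MC = 85, so Q = (124 − 85)/2.5 = 15.6.
CS = ½·(124 − 85)·15.6 = 304.2; PS = (85 − 85)·15.6 = 0; TS = 304.2.
The monopolist equates marginal revenue to marginal cost: 124 − 5Q = 85, so Q = 7.8. From demand, P = 104.5.
CS = ½·(124 − 104.5)·7.8 = 76.05; PS = (104.5 − 85)·7.8 = 152.1; TS = 228.15.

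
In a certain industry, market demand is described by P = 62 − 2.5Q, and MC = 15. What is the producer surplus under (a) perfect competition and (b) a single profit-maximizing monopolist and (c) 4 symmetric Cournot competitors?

Under competition P = MC = 15, so Q = (62 − 15)/2.5 = 18.8.
PS = (15 − 15)·18.8 = 0.
A monopolist chooses Q where MR = MC. MR = 62 − 5Q; setting this equal to 15 gives Q = 9.4 and P = 38.5.
PS = (38.5 − 15)·9.4 = 220.9.
In a 4-firm Cournot equilibrium, symmetry and the first-order condition give q = (62 − 15)/(12.5) = 3.76. So Q = 15.04 and P = 24.4.
PS = (24.4 − 15)·15.04 = 141.376.

Competition: PS = 0; Monopoly: PS = 220.9; Cournot: PS = 141.376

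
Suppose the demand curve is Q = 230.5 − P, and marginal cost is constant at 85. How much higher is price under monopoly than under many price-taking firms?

P rises by 72.75

Inverting demand: P = 230.5 − Q.
Under competition P = MC = 85, so Q = (230.5 − 85)/1 = 145.5.
A monopolist chooses Q where MR = MC. MR = 230.5 − 2Q; setting this equal to 85 gives Q = 72.75 and P = 157.75.
Change in price: 157.75 − 85 = 72.75.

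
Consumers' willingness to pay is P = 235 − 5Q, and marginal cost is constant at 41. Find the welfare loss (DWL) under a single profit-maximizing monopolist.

DWL = 940.9

Under competition P = MC = 41, so Q = (235 − 41)/5 = 38.8.
The monopolist equates marginal revenue to marginal cost: 235 − 10Q = 41, so Q = 19.4. From demand, P = 138.
DWL is the triangle between Q = 19.4 and Q = 38.8: ½·(38.8 − 19.4)·(138 − 41) = 940.9.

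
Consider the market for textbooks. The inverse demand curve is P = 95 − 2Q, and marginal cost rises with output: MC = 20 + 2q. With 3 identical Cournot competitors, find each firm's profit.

Cournot with 3 identical firms: the symmetric best-response condition is 95 − 8q = 20 + 2q. Each firm produces q = 7.5, total output Q = 22.5, price P = 50.
Each firm's profit = 50·7.5 − (20·7.5 + ½·2·7.5²) = 168.75.

π_i = 168.75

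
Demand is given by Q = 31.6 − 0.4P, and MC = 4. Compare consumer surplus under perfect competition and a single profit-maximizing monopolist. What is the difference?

CS falls by 843.75

Inverting demand: P = 79 − 2.5Q.
Perfect competition: P = MC = 4, so 79 − 2.5Q = 4 and Q = 30.
CS = ½·(79 − 4)·30 = 1125.
A monopolist chooses Q where MR = MC. MR = 79 − 5Q; setting this equal to 4 gives Q = 15 and P = 41.5.
CS = ½·(79 − 41.5)·15 = 281.25.
Change in consumer surplus: 281.25 − 1125 = −843.75.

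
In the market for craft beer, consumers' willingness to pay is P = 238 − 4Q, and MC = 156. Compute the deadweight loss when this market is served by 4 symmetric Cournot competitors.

DWL = 33.62

Perfect competition: P = MC = 156, so 238 − 4Q = 156 and Q = 20.5.
Cournot with 4 identical firms: the symmetric best-response condition is 238 − 20q = 156. Each firm produces q = 4.1, total output Q = 16.4, price P = 172.4.
DWL is the triangle between Q = 16.4 and Q = 20.5: ½·(20.5 − 16.4)·(172.4 − 156) = 33.62.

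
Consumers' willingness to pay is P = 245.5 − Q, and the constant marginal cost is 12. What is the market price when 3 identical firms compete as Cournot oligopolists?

In a 3-firm Cournot equilibrium, symmetry and the first-order condition give q = (245.5 − 12)/(4) = 58.375. So Q = 175.125 and P = 70.375.

P = 70.375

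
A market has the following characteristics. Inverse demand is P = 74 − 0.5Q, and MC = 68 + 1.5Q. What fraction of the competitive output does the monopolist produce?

Q_m/Q_c = 0.8

Monopoly sets MR = MC: 74 − Q = 68 + 1.5Q ⇒ Q = 2.4, P = 74 − 0.5·2.4 = 72.8.
Competitive equilibrium sets price equal to marginal cost: 74 − 0.5Q = 68 + 1.5Q, so Q = 3 and P = 72.5.
Ratio Q_m/Q_c = 2.4/3 = 0.8.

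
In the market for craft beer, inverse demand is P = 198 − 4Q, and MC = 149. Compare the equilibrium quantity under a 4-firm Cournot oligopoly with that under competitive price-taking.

Cournot with 4 identical firms: the symmetric best-response condition is 198 − 20q = 149. Each firm produces q = 2.45, total output Q = 9.8, price P = 158.8.
Competitive firms price at marginal cost: P = 149, giving Q = 12.25.

Cournot: Q = 9.8; Competition: Q = 12.25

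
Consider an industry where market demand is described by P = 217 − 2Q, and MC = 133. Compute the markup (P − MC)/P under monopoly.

Monopoly sets MR = MC: 217 − 4Q = 133 ⇒ Q = 21, P = 217 − 2·21 = 175.
Lerner index = (P − MC)/P = (175 − 133)/175 = 0.24.

Lerner index = 0.24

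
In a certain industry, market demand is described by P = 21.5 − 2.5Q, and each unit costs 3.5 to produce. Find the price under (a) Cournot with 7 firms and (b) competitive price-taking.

With 7 symmetric Cournot firms, each firm's FOC gives 21.5 − 20q = 3.5, so q = 0.9, Q = 7·0.9 = 6.3, and P = 5.75.
Perfect competition: P = MC = 3.5, so 21.5 − 2.5Q = 3.5 and Q = 7.2.

Cournot: P = 5.75; Competition: P = 3.5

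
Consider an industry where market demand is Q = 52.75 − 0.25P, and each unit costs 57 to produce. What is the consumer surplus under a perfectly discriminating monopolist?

CS = 0

Inverting demand: P = 211 − 4Q.
Under first-degree price discrimination the firm charges each unit its demand price and produces up to where P = MC, i.e. Q = 38.5. Consumer surplus is zero; producer surplus equals total surplus.
CS = 0.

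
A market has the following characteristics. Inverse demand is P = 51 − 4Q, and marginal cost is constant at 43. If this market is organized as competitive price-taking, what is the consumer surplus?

Competitive firms price at marginal cost: P = 43, giving Q = 2.
CS = ½·(51 − 43)·2 = 8.

CS = 8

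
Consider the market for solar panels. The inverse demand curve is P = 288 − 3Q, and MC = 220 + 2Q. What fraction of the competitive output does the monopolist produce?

Q_m/Q_c = 0.625

A monopolist chooses Q where MR = MC. MR = 288 − 6Q; setting this equal to 220 + 2Q gives Q = 8.5 and P = 262.5.
Competitive equilibrium sets price equal to marginal cost: 288 − 3Q = 220 + 2Q, so Q = 13.6 and P = 247.2.
Ratio Q_m/Q_c = 8.5/13.6 = 0.625.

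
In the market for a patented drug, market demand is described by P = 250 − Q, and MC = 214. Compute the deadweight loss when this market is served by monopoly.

Perfect competition: P = MC = 214, so 250 − Q = 214 and Q = 36.
Monopoly sets MR = MC: 250 − 2Q = 214 ⇒ Q = 18, P = 250 − 18 = 232.
DWL is the triangle between Q = 18 and Q = 36: ½·(36 − 18)·(232 − 214) = 162.

DWL = 162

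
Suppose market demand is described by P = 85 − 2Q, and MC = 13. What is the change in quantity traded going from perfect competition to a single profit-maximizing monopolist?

Q falls by 18

Under competition P = MC = 13, so Q = (85 − 13)/2 = 36.
A monopolist chooses Q where MR = MC. MR = 85 − 4Q; setting this equal to 13 gives Q = 18 and P = 49.
Change in quantity traded: 18 − 36 = −18.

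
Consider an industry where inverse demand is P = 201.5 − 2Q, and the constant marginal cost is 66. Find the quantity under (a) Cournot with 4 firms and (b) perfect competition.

In a 4-firm Cournot equilibrium, symmetry and the first-order condition give q = (201.5 − 66)/(10) = 13.55. So Q = 54.2 and P = 93.1.
Competitive firms price at marginal cost: P = 66, giving Q = 67.75.

Cournot: Q = 54.2; Competition: Q = 67.75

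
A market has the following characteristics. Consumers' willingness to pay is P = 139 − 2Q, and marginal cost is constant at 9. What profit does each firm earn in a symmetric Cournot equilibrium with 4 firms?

In a 4-firm Cournot equilibrium, symmetry and the first-order condition give q = (139 − 9)/(10) = 13. So Q = 52 and P = 35.
Each firm's profit = (35 − 9)·13 = 338.

π_i = 338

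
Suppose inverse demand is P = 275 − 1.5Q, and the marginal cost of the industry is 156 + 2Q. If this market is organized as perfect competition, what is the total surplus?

TS = 2023

Competitive equilibrium sets price equal to marginal cost: 275 − 1.5Q = 156 + 2Q, so Q = 34 and P = 224.
CS = ½·(275 − 224)·34 = 867; PS = (224·34 − 156·34 − ½·2·34²) = 1156; TS = 2023.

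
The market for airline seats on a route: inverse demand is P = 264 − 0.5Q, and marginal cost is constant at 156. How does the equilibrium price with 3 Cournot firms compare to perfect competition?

With 3 symmetric Cournot firms, each firm's FOC gives 264 − 2q = 156, so q = 54, Q = 3·54 = 162, and P = 183.
Under competition P = MC = 156, so Q = (264 − 156)/0.5 = 216.

Cournot: P = 183; Competition: P = 156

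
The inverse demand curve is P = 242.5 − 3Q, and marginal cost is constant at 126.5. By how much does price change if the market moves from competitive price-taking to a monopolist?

Perfect competition: P = MC = 126.5, so 242.5 − 3Q = 126.5 and Q = 116/3.
Monopoly sets MR = MC: 242.5 − 6Q = 126.5 ⇒ Q = 58/3, P = 242.5 − 3·58/3 = 184.5.
Change in price: 184.5 − 126.5 = 58.

Price rises by 58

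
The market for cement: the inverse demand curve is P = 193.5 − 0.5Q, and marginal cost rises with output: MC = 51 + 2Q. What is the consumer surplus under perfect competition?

CS = 812.25

Competitive equilibrium sets price equal to marginal cost: 193.5 − 0.5Q = 51 + 2Q, so Q = 57 and P = 165.
CS = ½·(193.5 − 165)·57 = 812.25.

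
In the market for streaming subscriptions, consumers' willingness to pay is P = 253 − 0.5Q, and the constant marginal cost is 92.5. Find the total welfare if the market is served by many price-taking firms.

Competitive firms price at marginal cost: P = 92.5, giving Q = 321.
CS = ½·(253 − 92.5)·321 = 25760.25; PS = (92.5 − 92.5)·321 = 0; TS = 25760.25.

TS = 25760.25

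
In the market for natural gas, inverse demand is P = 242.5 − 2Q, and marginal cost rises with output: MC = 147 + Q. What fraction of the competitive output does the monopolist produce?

The monopolist equates marginal revenue to marginal cost: 242.5 − 4Q = 147 + Q, so Q = 19.1. From demand, P = 204.3.
Competitive equilibrium sets price equal to marginal cost: 242.5 − 2Q = 147 + Q, so Q = 191/6 and P = 1073/6.
Ratio Q_m/Q_c = 19.1/(191/6) = 0.6.

Q_m/Q_c = 0.6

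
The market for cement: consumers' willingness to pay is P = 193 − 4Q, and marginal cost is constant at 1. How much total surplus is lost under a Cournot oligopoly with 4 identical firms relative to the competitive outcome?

Perfect competition: P = MC = 1, so 193 − 4Q = 1 and Q = 48.
With 4 symmetric Cournot firms, each firm's FOC gives 193 − 20q = 1, so q = 9.6, Q = 4·9.6 = 38.4, and P = 39.4.
DWL is the triangle between Q = 38.4 and Q = 48: ½·(48 − 38.4)·(39.4 − 1) = 184.32.

DWL = 184.32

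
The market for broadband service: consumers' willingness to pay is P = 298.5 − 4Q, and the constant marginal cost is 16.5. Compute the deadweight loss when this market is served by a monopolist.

Perfect competition: P = MC = 16.5, so 298.5 − 4Q = 16.5 and Q = 70.5.
A monopolist chooses Q where MR = MC. MR = 298.5 − 8Q; setting this equal to 16.5 gives Q = 35.25 and P = 157.5.
DWL is the triangle between Q = 35.25 and Q = 70.5: ½·(70.5 − 35.25)·(157.5 − 16.5) = 2485.125.

DWL = 2485.125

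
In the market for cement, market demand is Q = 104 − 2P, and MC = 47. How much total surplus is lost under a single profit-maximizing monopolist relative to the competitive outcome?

Inverting demand: P = 52 − 0.5Q.
Under competition P = MC = 47, so Q = (52 − 47)/0.5 = 10.
A monopolist chooses Q where MR = MC. MR = 52 − Q; setting this equal to 47 gives Q = 5 and P = 49.5.
DWL is the triangle between Q = 5 and Q = 10: ½·(10 − 5)·(49.5 − 47) = 6.25.

DWL = 6.25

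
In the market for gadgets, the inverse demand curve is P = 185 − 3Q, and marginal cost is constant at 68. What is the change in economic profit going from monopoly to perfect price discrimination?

Economic profit rises by 1140.75

The monopolist equates marginal revenue to marginal cost: 185 − 6Q = 68, so Q = 19.5. From demand, P = 126.5.
Profit = (126.5 − 68)·19.5 = 1140.75.
With perfect price discrimination, output is the efficient level Q = 39 (where demand meets MC), but every buyer pays their willingness to pay: CS = 0 and PS = total surplus.
PS equals the full surplus area, 2281.5. Profit = 2281.5 = 2281.5.
Change in economic profit: 2281.5 − 1140.75 = 1140.75.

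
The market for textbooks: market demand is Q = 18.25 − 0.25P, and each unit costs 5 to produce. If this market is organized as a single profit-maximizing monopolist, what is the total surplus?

TS = 433.5

Inverting demand: P = 73 − 4Q.
The monopolist equates marginal revenue to marginal cost: 73 − 8Q = 5, so Q = 8.5. From demand, P = 39.
CS = ½·(73 − 39)·8.5 = 144.5; PS = (39 − 5)·8.5 = 289; TS = 433.5.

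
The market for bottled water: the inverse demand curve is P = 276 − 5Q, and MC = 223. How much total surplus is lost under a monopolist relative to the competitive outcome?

DWL = 70.225

Perfect competition: P = MC = 223, so 276 − 5Q = 223 and Q = 10.6.
The monopolist equates marginal revenue to marginal cost: 276 − 10Q = 223, so Q = 5.3. From demand, P = 249.5.
DWL is the triangle between Q = 5.3 and Q = 10.6: ½·(10.6 − 5.3)·(249.5 − 223) = 70.225.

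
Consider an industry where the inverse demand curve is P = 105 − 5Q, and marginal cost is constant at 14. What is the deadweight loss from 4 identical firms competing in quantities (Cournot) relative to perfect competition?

DWL = 33.124

Under competition P = MC = 14, so Q = (105 − 14)/5 = 18.2.
In a 4-firm Cournot equilibrium, symmetry and the first-order condition give q = (105 − 14)/(25) = 3.64. So Q = 14.56 and P = 32.2.
DWL is the triangle between Q = 14.56 and Q = 18.2: ½·(18.2 − 14.56)·(32.2 − 14) = 33.124.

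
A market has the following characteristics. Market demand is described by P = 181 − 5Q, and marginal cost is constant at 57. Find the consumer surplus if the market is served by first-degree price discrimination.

CS = 0

Under first-degree price discrimination the firm charges each unit its demand price and produces up to where P = MC, i.e. Q = 24.8. Consumer surplus is zero; producer surplus equals total surplus.
CS = 0.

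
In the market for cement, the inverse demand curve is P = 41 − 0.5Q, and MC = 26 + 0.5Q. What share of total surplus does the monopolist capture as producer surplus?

A monopolist chooses Q where MR = MC. MR = 41 − Q; setting this equal to 26 + 0.5Q gives Q = 10 and P = 36.
CS = ½·(41 − 36)·10 = 25.
PS = P·Q − VC(Q) = 36·10 − (26·10 + ½·0.5·10²) = 75.
Share captured = PS/TS = 75/100 = 0.75.

PS/TS = 0.75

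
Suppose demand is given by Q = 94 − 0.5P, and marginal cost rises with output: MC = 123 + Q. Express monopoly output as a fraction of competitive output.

Q_m/Q_c = 0.6

Inverting demand: P = 188 − 2Q.
The monopolist equates marginal revenue to marginal cost: 188 − 4Q = 123 + Q, so Q = 13. From demand, P = 162.
Under competition P = MC: 188 − 2Q = 123 + Q ⇒ Q = 65/3, P = 434/3.
Ratio Q_m/Q_c = 13/(65/3) = 0.6.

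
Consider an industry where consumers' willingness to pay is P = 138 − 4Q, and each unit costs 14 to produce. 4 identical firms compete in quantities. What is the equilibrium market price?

P = 38.8

In a 4-firm Cournot equilibrium, symmetry and the first-order condition give q = (138 − 14)/(20) = 6.2. So Q = 24.8 and P = 38.8.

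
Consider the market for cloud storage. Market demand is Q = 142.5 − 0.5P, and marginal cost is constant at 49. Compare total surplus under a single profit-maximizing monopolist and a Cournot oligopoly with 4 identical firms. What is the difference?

Total surplus rises by 2924.04

Inverting demand: P = 285 − 2Q.
Monopoly sets MR = MC: 285 − 4Q = 49 ⇒ Q = 59, P = 285 − 2·59 = 167.
CS = ½·(285 − 167)·59 = 3481; PS = (167 − 49)·59 = 6962; TS = 10443.
With 4 symmetric Cournot firms, each firm's FOC gives 285 − 10q = 49, so q = 23.6, Q = 4·23.6 = 94.4, and P = 96.2.
CS = ½·(285 − 96.2)·94.4 = 8911.36; PS = (96.2 − 49)·94.4 = 4455.68; TS = 13367.04.
Change in total surplus: 13367.04 − 10443 = 2924.04.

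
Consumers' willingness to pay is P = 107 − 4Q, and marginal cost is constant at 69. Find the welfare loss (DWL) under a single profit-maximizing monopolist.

DWL = 45.125

Under competition P = MC = 69, so Q = (107 − 69)/4 = 9.5.
The monopolist equates marginal revenue to marginal cost: 107 − 8Q = 69, so Q = 4.75. From demand, P = 88.
DWL is the triangle between Q = 4.75 and Q = 9.5: ½·(9.5 − 4.75)·(88 − 69) = 45.125.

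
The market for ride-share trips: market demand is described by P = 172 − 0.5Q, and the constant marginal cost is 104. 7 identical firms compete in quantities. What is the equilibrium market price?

With 7 symmetric Cournot firms, each firm's FOC gives 172 − 4q = 104, so q = 17, Q = 7·17 = 119, and P = 112.5.

P = 112.5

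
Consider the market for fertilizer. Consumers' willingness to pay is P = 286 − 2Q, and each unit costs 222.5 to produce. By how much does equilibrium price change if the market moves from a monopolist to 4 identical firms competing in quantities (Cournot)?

The monopolist equates marginal revenue to marginal cost: 286 − 4Q = 222.5, so Q = 15.875. From demand, P = 254.25.
With 4 symmetric Cournot firms, each firm's FOC gives 286 − 10q = 222.5, so q = 6.35, Q = 4·6.35 = 25.4, and P = 235.2.
Change in equilibrium price: 235.2 − 254.25 = −19.05.

P falls by 19.05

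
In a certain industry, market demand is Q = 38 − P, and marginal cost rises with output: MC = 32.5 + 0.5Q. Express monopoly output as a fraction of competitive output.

Q_m/Q_c = 0.6

Inverting demand: P = 38 − Q.
Monopoly sets MR = MC: 38 − 2Q = 32.5 + 0.5Q ⇒ Q = 2.2, P = 38 − 2.2 = 35.8.
Competitive equilibrium sets price equal to marginal cost: 38 − Q = 32.5 + 0.5Q, so Q = 11/3 and P = 103/3.
Ratio Q_m/Q_c = 2.2/(11/3) = 0.6.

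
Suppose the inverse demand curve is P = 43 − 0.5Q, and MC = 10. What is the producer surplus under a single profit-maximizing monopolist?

PS = 544.5

Monopoly sets MR = MC: 43 − Q = 10 ⇒ Q = 33, P = 43 − 0.5·33 = 26.5.
PS = (26.5 − 10)·33 = 544.5.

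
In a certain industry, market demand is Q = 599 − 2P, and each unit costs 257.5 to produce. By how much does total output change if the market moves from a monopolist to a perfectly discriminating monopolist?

Inverting demand: P = 299.5 − 0.5Q.
The monopolist equates marginal revenue to marginal cost: 299.5 − Q = 257.5, so Q = 42. From demand, P = 278.5.
Under first-degree price discrimination the firm charges each unit its demand price and produces up to where P = MC, i.e. Q = 84. Consumer surplus is zero; producer surplus equals total surplus.
Change in total output: 84 − 42 = 42.

Total output rises by 42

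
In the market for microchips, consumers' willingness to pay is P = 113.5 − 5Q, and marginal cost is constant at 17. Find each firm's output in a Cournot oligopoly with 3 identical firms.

Cournot with 3 identical firms: the symmetric best-response condition is 113.5 − 20q = 17. Each firm produces q = 4.825, total output Q = 14.475, price P = 41.125.

q_i = 4.825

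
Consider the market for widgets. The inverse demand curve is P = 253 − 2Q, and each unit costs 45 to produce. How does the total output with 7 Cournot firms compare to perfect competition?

In a 7-firm Cournot equilibrium, symmetry and the first-order condition give q = (253 − 45)/(16) = 13. So Q = 91 and P = 71.
Competitive firms price at marginal cost: P = 45, giving Q = 104.

Cournot: Q = 91; Competition: Q = 104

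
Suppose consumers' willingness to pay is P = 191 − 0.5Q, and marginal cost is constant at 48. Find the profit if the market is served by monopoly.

Profit = 10224.5

Monopoly sets MR = MC: 191 − Q = 48 ⇒ Q = 143, P = 191 − 0.5·143 = 119.5.
Profit = (119.5 − 48)·143 = 10224.5.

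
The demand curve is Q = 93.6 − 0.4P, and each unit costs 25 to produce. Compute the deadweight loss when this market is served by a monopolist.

Inverting demand: P = 234 − 2.5Q.
Under competition P = MC = 25, so Q = (234 − 25)/2.5 = 83.6.
A monopolist chooses Q where MR = MC. MR = 234 − 5Q; setting this equal to 25 gives Q = 41.8 and P = 129.5.
DWL is the triangle between Q = 41.8 and Q = 83.6: ½·(83.6 − 41.8)·(129.5 − 25) = 2184.05.

DWL = 2184.05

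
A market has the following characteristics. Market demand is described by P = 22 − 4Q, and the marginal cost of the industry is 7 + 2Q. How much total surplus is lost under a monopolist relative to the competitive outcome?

Under competition P = MC: 22 − 4Q = 7 + 2Q ⇒ Q = 2.5, P = 12.
Monopoly sets MR = MC: 22 − 8Q = 7 + 2Q ⇒ Q = 1.5, P = 22 − 4·1.5 = 16.
CS = ½·(22 − 12)·2.5 = 12.5; PS = (12·2.5 − 7·2.5 − ½·2·2.5²) = 6.25; TS = 18.75.
CS = ½·(22 − 16)·1.5 = 4.5; PS = (16·1.5 − 7·1.5 − ½·2·1.5²) = 11.25; TS = 15.75.
DWL = 18.75 − 15.75 = 3.

DWL = 3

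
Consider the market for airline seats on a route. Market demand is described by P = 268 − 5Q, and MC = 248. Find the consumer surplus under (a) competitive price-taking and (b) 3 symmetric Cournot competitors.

Competition: CS = 40; Cournot: CS = 22.5

Perfect competition: P = MC = 248, so 268 − 5Q = 248 and Q = 4.
CS = ½·(268 − 248)·4 = 40.
With 3 symmetric Cournot firms, each firm's FOC gives 268 − 20q = 248, so q = 1, Q = 3·1 = 3, and P = 253.
CS = ½·(268 − 253)·3 = 22.5.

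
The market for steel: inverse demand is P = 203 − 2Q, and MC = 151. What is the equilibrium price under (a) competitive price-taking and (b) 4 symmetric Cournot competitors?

Competition: P = 151; Cournot: P = 161.4

Competitive firms price at marginal cost: P = 151, giving Q = 26.
With 4 symmetric Cournot firms, each firm's FOC gives 203 − 10q = 151, so q = 5.2, Q = 4·5.2 = 20.8, and P = 161.4.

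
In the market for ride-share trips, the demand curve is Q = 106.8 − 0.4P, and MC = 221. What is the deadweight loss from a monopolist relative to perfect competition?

Inverting demand: P = 267 − 2.5Q.
Perfect competition: P = MC = 221, so 267 − 2.5Q = 221 and Q = 18.4.
A monopolist chooses Q where MR = MC. MR = 267 − 5Q; setting this equal to 221 gives Q = 9.2 and P = 244.
DWL is the triangle between Q = 9.2 and Q = 18.4: ½·(18.4 − 9.2)·(244 − 221) = 105.8.

DWL = 105.8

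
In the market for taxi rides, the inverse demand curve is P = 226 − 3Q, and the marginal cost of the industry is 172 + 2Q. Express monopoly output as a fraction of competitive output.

The monopolist equates marginal revenue to marginal cost: 226 − 6Q = 172 + 2Q, so Q = 6.75. From demand, P = 205.75.
Under competition P = MC: 226 − 3Q = 172 + 2Q ⇒ Q = 10.8, P = 193.6.
Ratio Q_m/Q_c = 6.75/10.8 = 0.625.

Q_m/Q_c = 0.625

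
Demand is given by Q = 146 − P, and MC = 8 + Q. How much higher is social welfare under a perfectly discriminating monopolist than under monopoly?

Inverting demand: P = 146 − Q.
The monopolist equates marginal revenue to marginal cost: 146 − 2Q = 8 + Q, so Q = 46. From demand, P = 100.
CS = ½·(146 − 100)·46 = 1058; PS = (100·46 − 8·46 − ½·1·46²) = 3174; TS = 4232.
A perfectly discriminating monopolist sells every unit with P(Q) ≥ MC(Q), so output equals the competitive quantity Q = 69. Each buyer pays their reservation price, so CS = 0 and the firm captures all surplus.
TS = 4761 (equal to competitive TS).
Change in social welfare: 4761 − 4232 = 529.

TS rises by 529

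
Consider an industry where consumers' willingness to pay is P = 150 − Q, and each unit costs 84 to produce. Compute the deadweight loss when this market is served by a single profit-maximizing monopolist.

DWL = 544.5

Under competition P = MC = 84, so Q = (150 − 84)/1 = 66.
The monopolist equates marginal revenue to marginal cost: 150 − 2Q = 84, so Q = 33. From demand, P = 117.
DWL is the triangle between Q = 33 and Q = 66: ½·(66 − 33)·(117 − 84) = 544.5.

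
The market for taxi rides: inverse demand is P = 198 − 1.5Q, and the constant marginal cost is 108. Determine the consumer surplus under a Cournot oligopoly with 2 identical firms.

In a 2-firm Cournot equilibrium, symmetry and the first-order condition give q = (198 − 108)/(4.5) = 20. So Q = 40 and P = 138.
CS = ½·(198 − 138)·40 = 1200.

CS = 1200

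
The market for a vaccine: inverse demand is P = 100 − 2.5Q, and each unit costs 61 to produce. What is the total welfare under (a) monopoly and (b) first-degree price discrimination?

Monopoly: TS = 228.15; Perfect PD: TS = 304.2

The monopolist equates marginal revenue to marginal cost: 100 − 5Q = 61, so Q = 7.8. From demand, P = 80.5.
CS = ½·(100 − 80.5)·7.8 = 76.05; PS = (80.5 − 61)·7.8 = 152.1; TS = 228.15.
With perfect price discrimination, output is the efficient level Q = 15.6 (where demand meets MC), but every buyer pays their willingness to pay: CS = 0 and PS = total surplus.
TS = 304.2 (equal to competitive TS).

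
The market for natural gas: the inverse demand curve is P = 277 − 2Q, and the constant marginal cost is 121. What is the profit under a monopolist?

A monopolist chooses Q where MR = MC. MR = 277 − 4Q; setting this equal to 121 gives Q = 39 and P = 199.
Profit = (199 − 121)·39 = 3042.

Profit = 3042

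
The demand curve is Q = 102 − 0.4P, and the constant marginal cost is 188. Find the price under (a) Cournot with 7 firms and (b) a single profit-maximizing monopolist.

Inverting demand: P = 255 − 2.5Q.
With 7 symmetric Cournot firms, each firm's FOC gives 255 − 20q = 188, so q = 3.35, Q = 7·3.35 = 23.45, and P = 196.375.
A monopolist chooses Q where MR = MC. MR = 255 − 5Q; setting this equal to 188 gives Q = 13.4 and P = 221.5.

Cournot: P = 196.375; Monopoly: P = 221.5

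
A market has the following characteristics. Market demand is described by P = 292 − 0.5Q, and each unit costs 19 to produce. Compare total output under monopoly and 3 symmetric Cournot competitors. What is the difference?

The monopolist equates marginal revenue to marginal cost: 292 − Q = 19, so Q = 273. From demand, P = 155.5.
With 3 symmetric Cournot firms, each firm's FOC gives 292 − 2q = 19, so q = 136.5, Q = 3·136.5 = 409.5, and P = 87.25.
Change in total output: 409.5 − 273 = 136.5.

Total output rises by 136.5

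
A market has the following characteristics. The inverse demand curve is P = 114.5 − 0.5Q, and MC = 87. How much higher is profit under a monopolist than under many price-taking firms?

Profit rises by 378.125

Perfect competition: P = MC = 87, so 114.5 − 0.5Q = 87 and Q = 55.
Profit = (87 − 87)·55 = 0.
Monopoly sets MR = MC: 114.5 − Q = 87 ⇒ Q = 27.5, P = 114.5 − 0.5·27.5 = 100.75.
Profit = (100.75 − 87)·27.5 = 378.125.
Change in profit: 378.125 − 0 = 378.125.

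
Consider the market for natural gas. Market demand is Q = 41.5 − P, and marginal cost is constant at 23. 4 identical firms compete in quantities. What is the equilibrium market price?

P = 26.7

Inverting demand: P = 41.5 − Q.
In a 4-firm Cournot equilibrium, symmetry and the first-order condition give q = (41.5 − 23)/(5) = 3.7. So Q = 14.8 and P = 26.7.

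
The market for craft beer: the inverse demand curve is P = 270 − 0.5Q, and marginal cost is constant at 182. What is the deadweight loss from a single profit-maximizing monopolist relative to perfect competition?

Under competition P = MC = 182, so Q = (270 − 182)/0.5 = 176.
The monopolist equates marginal revenue to marginal cost: 270 − Q = 182, so Q = 88. From demand, P = 226.
DWL is the triangle between Q = 88 and Q = 176: ½·(176 − 88)·(226 − 182) = 1936.

DWL = 1936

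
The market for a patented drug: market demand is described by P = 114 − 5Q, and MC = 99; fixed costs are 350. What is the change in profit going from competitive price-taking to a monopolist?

Profit rises by 11.25

Competitive firms price at marginal cost: P = 99, giving Q = 3.
Profit = (99 − 99)·3 − 350 = −350.
The monopolist equates marginal revenue to marginal cost: 114 − 10Q = 99, so Q = 1.5. From demand, P = 106.5.
Profit = (106.5 − 99)·1.5 − 350 = −338.75.
Change in profit: −338.75 − −350 = 11.25.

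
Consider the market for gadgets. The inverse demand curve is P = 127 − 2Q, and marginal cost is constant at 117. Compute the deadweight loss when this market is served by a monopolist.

DWL = 6.25

Perfect competition: P = MC = 117, so 127 − 2Q = 117 and Q = 5.
Monopoly sets MR = MC: 127 − 4Q = 117 ⇒ Q = 2.5, P = 127 − 2·2.5 = 122.
DWL is the triangle between Q = 2.5 and Q = 5: ½·(5 − 2.5)·(122 − 117) = 6.25.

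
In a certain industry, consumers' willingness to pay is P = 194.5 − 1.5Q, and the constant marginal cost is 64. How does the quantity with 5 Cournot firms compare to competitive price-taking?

Cournot with 5 identical firms: the symmetric best-response condition is 194.5 − 9q = 64. Each firm produces q = 14.5, total output Q = 72.5, price P = 85.75.
Under competition P = MC = 64, so Q = (194.5 − 64)/1.5 = 87.

Cournot: Q = 72.5; Competition: Q = 87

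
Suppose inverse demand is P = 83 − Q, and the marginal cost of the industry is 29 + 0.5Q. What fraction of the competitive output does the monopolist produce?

A monopolist chooses Q where MR = MC. MR = 83 − 2Q; setting this equal to 29 + 0.5Q gives Q = 21.6 and P = 61.4.
Competitive equilibrium sets price equal to marginal cost: 83 − Q = 29 + 0.5Q, so Q = 36 and P = 47.
Ratio Q_m/Q_c = 21.6/36 = 0.6.

Q_m/Q_c = 0.6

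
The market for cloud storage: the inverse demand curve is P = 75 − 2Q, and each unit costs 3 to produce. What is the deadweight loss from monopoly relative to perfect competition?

Perfect competition: P = MC = 3, so 75 − 2Q = 3 and Q = 36.
A monopolist chooses Q where MR = MC. MR = 75 − 4Q; setting this equal to 3 gives Q = 18 and P = 39.
DWL is the triangle between Q = 18 and Q = 36: ½·(36 − 18)·(39 − 3) = 324.

DWL = 324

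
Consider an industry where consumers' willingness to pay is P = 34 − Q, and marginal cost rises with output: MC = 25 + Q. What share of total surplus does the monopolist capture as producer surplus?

Monopoly sets MR = MC: 34 − 2Q = 25 + Q ⇒ Q = 3, P = 34 − 3 = 31.
CS = ½·(34 − 31)·3 = 4.5.
PS = P·Q − VC(Q) = 31·3 − (25·3 + ½·1·3²) = 13.5.
Share captured = PS/TS = 13.5/18 = 0.75.

PS/TS = 0.75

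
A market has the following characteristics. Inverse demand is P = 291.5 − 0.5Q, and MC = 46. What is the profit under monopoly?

Profit = 30135.125

The monopolist equates marginal revenue to marginal cost: 291.5 − Q = 46, so Q = 245.5. From demand, P = 168.75.
Profit = (168.75 − 46)·245.5 = 30135.125.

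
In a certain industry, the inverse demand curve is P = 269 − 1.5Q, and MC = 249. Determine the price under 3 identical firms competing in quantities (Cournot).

P = 254

Cournot with 3 identical firms: the symmetric best-response condition is 269 − 6q = 249. Each firm produces q = 10/3, total output Q = 10, price P = 254.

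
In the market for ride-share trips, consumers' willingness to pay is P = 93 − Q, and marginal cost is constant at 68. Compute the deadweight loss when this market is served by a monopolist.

Perfect competition: P = MC = 68, so 93 − Q = 68 and Q = 25.
The monopolist equates marginal revenue to marginal cost: 93 − 2Q = 68, so Q = 12.5. From demand, P = 80.5.
DWL is the triangle between Q = 12.5 and Q = 25: ½·(25 − 12.5)·(80.5 − 68) = 78.125.

DWL = 78.125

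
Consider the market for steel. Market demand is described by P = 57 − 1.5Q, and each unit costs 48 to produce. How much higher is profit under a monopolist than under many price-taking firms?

Perfect competition: P = MC = 48, so 57 − 1.5Q = 48 and Q = 6.
Profit = (48 − 48)·6 = 0.
The monopolist equates marginal revenue to marginal cost: 57 − 3Q = 48, so Q = 3. From demand, P = 52.5.
Profit = (52.5 − 48)·3 = 13.5.
Change in profit: 13.5 − 0 = 13.5.

π rises by 13.5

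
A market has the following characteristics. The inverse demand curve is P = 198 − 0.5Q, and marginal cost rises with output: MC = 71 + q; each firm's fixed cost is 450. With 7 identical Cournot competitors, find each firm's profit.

π_i = 195.16

With 7 symmetric Cournot firms, each firm's FOC gives 198 − 4q = 71 + q, so q = 25.4, Q = 7·25.4 = 177.8, and P = 109.1.
Each firm's profit = 109.1·25.4 − (71·25.4 + ½·1·25.4²) − 450 = 195.16.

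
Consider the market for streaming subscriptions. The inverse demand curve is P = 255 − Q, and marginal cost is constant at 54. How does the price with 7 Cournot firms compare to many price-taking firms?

In a 7-firm Cournot equilibrium, symmetry and the first-order condition give q = (255 − 54)/(8) = 25.125. So Q = 175.875 and P = 79.125.
Under competition P = MC = 54, so Q = (255 − 54)/1 = 201.

Cournot: P = 79.125; Competition: P = 54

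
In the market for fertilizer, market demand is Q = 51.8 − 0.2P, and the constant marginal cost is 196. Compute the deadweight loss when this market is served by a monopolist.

Inverting demand: P = 259 − 5Q.
Competitive firms price at marginal cost: P = 196, giving Q = 12.6.
A monopolist chooses Q where MR = MC. MR = 259 − 10Q; setting this equal to 196 gives Q = 6.3 and P = 227.5.
DWL is the triangle between Q = 6.3 and Q = 12.6: ½·(12.6 − 6.3)·(227.5 − 196) = 99.225.

DWL = 99.225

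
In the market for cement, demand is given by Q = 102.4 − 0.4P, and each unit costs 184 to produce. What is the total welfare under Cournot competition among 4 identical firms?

Inverting demand: P = 256 − 2.5Q.
In a 4-firm Cournot equilibrium, symmetry and the first-order condition give q = (256 − 184)/(12.5) = 5.76. So Q = 23.04 and P = 198.4.
CS = ½·(256 − 198.4)·23.04 = 663.552; PS = (198.4 − 184)·23.04 = 331.776; TS = 995.328.

TS = 995.328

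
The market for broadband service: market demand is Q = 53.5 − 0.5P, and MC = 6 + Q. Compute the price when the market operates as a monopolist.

P = 66.6

Inverting demand: P = 107 − 2Q.
Monopoly sets MR = MC: 107 − 4Q = 6 + Q ⇒ Q = 20.2, P = 107 − 2·20.2 = 66.6.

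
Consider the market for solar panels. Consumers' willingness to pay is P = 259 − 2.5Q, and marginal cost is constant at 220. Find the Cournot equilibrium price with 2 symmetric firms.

P = 233

Cournot with 2 identical firms: the symmetric best-response condition is 259 − 7.5q = 220. Each firm produces q = 5.2, total output Q = 10.4, price P = 233.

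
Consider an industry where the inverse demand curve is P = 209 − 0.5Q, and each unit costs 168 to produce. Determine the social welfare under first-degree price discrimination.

A perfectly discriminating monopolist sells every unit with P(Q) ≥ MC(Q), so output equals the competitive quantity Q = 82. Each buyer pays their reservation price, so CS = 0 and the firm captures all surplus.
TS = 1681 (equal to competitive TS).

TS = 1681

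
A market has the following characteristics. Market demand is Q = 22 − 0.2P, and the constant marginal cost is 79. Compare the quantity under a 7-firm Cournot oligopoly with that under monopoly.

Inverting demand: P = 110 − 5Q.
Cournot with 7 identical firms: the symmetric best-response condition is 110 − 40q = 79. Each firm produces q = 0.775, total output Q = 5.425, price P = 82.875.
The monopolist equates marginal revenue to marginal cost: 110 − 10Q = 79, so Q = 3.1. From demand, P = 94.5.

Cournot: Q = 5.425; Monopoly: Q = 3.1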